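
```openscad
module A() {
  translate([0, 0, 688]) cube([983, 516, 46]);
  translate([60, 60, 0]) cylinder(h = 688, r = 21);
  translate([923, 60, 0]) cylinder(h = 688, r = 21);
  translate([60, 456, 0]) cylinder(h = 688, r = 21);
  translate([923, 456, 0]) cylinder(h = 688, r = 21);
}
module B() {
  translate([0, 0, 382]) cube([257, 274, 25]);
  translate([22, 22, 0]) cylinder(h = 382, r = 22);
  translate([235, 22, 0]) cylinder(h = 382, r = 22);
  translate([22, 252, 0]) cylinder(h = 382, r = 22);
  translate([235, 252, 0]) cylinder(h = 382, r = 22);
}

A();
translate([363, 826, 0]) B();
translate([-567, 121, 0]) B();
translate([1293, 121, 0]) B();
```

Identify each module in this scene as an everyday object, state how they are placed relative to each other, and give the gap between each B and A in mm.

Each stool's nearest face is 310 mm from the table's bounding box.

A is a table. B is a stool. Three stools sit around the table at the +y, −x, +x sides. The gap between each stool and the table is 310 mm.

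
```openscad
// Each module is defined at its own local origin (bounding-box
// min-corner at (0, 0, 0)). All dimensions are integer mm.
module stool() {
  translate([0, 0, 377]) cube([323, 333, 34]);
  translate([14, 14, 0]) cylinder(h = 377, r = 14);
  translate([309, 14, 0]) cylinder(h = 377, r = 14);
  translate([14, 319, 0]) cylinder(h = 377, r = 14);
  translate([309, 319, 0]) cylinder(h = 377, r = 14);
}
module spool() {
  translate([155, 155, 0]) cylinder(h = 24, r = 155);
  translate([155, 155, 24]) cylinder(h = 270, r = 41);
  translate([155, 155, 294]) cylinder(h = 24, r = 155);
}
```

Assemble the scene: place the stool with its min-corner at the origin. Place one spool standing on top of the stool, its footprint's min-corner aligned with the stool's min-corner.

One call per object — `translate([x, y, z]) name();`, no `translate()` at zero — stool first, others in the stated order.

stool();
translate([0, 0, 411]) spool();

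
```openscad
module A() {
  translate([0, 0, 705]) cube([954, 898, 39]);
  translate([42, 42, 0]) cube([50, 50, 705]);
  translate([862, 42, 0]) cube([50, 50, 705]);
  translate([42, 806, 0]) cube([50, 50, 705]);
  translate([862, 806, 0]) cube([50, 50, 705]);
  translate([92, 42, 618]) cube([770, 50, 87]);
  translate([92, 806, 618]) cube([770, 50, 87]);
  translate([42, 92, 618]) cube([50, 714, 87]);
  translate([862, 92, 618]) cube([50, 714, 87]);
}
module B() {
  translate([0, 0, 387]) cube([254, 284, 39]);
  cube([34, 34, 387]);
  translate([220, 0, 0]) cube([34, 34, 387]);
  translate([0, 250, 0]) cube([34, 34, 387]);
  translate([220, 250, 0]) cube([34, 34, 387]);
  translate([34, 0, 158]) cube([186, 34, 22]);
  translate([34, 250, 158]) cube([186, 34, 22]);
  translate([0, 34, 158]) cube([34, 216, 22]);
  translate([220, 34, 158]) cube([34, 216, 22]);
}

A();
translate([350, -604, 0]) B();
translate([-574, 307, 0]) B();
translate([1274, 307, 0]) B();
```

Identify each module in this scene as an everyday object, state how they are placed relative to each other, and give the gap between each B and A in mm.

A is a table. B is a stool. Three stools sit around the table at the −y, −x, +x sides. The gap between each stool and the table is 320 mm.

Each stool's nearest face is 320 mm from the table's bounding box.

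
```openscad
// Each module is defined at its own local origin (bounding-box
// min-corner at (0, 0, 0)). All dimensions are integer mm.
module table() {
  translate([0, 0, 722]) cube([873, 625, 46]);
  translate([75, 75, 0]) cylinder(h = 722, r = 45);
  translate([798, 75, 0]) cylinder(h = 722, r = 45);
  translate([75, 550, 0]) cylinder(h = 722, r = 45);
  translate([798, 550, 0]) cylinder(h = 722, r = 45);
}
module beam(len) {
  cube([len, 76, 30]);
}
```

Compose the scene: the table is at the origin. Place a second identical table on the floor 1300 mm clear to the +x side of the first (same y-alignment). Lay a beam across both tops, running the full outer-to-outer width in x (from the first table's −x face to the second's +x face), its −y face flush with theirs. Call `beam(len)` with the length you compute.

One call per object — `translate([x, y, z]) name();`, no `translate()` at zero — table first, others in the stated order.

table();
translate([2173, 0, 0]) table();
translate([0, 0, 768]) beam(3046);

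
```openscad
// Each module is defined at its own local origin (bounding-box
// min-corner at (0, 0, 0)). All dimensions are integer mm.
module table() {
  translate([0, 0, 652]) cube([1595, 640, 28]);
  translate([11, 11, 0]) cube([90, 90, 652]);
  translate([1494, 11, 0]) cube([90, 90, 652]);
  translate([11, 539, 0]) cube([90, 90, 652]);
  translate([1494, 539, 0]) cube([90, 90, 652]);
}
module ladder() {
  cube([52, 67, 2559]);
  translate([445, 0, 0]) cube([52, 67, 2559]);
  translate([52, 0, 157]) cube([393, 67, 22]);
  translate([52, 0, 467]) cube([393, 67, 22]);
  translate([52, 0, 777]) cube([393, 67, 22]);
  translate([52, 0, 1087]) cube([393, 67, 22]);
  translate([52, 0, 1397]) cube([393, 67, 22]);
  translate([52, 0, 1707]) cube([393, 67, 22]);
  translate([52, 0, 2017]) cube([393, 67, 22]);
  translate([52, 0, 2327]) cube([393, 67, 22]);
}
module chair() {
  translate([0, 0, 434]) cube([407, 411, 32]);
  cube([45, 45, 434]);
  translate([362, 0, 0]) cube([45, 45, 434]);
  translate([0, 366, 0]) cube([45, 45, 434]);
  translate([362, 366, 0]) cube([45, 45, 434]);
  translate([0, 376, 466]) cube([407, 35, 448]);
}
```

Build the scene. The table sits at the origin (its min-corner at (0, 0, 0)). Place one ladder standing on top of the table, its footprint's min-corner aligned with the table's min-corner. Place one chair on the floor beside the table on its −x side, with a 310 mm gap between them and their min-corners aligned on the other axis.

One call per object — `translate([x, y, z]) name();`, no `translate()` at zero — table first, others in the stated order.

table();
translate([0, 0, 680]) ladder();
translate([-717, 0, 0]) chair();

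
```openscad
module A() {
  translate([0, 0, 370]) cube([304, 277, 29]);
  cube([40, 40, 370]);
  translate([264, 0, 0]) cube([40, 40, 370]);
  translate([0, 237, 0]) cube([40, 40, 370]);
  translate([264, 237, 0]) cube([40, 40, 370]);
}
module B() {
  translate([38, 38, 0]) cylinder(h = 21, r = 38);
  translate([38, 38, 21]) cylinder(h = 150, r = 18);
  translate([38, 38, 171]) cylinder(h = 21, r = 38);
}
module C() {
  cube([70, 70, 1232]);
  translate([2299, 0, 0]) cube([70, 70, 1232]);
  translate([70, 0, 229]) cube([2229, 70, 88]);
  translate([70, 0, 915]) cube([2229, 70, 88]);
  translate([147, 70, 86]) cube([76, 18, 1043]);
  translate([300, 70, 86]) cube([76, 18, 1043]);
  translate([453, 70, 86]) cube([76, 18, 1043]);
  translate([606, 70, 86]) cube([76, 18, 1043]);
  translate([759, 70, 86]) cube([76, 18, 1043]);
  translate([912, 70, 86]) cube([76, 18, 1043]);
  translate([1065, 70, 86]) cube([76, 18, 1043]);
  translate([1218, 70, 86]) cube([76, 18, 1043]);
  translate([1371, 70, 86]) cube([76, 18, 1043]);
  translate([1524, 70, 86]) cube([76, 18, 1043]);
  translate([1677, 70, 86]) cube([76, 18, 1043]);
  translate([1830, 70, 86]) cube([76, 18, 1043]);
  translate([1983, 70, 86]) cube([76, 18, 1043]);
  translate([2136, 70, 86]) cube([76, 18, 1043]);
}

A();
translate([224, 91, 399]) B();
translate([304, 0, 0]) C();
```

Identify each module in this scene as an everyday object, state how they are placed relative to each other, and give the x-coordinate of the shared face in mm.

A is a stool. B is a spool. C is a fence section. The spool is on top of the stool. The fence section is against the stool's +x side, with their −y faces flush. The x-coordinate of the shared face is 304 mm.

The stool's +x face and the fence section's −x face are both at x = 304 mm.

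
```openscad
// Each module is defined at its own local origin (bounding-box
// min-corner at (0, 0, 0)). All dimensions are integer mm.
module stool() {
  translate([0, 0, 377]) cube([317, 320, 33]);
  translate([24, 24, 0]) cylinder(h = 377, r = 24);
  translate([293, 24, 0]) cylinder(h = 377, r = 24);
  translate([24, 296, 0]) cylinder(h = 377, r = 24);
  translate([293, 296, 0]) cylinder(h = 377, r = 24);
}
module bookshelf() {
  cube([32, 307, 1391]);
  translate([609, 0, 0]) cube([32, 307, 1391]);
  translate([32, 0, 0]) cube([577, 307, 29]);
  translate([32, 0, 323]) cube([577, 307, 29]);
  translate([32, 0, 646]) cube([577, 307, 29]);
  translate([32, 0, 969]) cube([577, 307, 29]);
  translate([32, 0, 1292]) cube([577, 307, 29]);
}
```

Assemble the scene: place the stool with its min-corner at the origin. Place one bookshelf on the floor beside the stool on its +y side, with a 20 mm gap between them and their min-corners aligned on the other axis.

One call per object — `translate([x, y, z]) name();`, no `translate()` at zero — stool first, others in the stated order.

stool();
translate([0, 340, 0]) bookshelf();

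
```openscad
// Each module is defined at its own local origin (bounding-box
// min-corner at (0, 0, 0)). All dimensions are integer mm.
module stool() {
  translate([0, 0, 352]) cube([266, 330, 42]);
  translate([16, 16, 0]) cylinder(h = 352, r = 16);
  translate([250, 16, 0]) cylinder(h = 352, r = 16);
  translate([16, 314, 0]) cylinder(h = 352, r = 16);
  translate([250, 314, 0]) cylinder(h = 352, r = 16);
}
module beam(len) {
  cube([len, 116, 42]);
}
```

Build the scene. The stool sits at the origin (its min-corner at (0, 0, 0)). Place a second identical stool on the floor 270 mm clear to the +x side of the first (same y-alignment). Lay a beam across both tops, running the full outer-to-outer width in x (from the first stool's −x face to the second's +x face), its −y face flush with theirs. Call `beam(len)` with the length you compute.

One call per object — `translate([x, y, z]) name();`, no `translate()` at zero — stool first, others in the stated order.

stool();
translate([536, 0, 0]) stool();
translate([0, 0, 394]) beam(802);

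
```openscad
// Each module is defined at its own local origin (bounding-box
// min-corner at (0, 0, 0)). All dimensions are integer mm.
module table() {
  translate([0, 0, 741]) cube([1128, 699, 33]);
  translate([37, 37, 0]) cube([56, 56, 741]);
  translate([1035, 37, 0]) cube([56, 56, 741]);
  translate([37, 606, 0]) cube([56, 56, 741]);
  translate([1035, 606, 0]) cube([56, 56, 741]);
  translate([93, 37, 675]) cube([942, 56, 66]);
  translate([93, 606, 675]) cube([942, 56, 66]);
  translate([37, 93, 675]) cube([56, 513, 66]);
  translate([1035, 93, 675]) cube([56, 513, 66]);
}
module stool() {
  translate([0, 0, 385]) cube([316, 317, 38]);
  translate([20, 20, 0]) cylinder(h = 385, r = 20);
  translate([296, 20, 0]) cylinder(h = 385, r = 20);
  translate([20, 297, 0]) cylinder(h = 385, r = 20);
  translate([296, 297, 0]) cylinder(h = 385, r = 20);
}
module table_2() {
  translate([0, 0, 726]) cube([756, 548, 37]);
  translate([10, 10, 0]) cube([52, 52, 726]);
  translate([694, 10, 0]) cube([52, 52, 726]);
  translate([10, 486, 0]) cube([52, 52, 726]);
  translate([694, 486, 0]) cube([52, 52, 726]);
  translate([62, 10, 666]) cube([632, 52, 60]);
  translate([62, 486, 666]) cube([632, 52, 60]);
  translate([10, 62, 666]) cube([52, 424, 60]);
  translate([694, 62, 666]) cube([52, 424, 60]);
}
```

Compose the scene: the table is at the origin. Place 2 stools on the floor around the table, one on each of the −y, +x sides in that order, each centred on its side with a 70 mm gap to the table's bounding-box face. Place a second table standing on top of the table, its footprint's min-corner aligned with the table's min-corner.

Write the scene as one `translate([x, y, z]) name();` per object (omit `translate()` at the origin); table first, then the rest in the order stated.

table();
translate([406, -387, 0]) stool();
translate([1198, 191, 0]) stool();
translate([0, 0, 774]) table_2();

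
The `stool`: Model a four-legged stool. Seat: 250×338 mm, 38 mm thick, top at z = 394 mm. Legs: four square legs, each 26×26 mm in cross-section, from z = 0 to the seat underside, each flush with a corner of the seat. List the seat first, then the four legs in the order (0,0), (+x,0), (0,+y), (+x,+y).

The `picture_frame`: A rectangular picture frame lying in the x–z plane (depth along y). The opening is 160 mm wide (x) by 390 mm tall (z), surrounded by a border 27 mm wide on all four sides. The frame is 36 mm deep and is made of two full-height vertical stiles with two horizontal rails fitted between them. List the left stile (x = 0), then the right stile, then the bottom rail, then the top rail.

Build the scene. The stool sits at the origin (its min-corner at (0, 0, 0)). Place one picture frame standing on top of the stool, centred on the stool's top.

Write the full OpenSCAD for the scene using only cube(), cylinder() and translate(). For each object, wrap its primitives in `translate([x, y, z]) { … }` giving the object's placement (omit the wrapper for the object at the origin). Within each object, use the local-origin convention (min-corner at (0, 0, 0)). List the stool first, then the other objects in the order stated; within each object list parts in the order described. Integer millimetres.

translate([0, 0, 356]) cube([250, 338, 38]);
cube([26, 26, 356]);
translate([224, 0, 0]) cube([26, 26, 356]);
translate([0, 312, 0]) cube([26, 26, 356]);
translate([224, 312, 0]) cube([26, 26, 356]);
translate([18, 151, 394]) {
  cube([27, 36, 444]);
  translate([187, 0, 0]) cube([27, 36, 444]);
  translate([27, 0, 0]) cube([160, 36, 27]);
  translate([27, 0, 417]) cube([160, 36, 27]);
}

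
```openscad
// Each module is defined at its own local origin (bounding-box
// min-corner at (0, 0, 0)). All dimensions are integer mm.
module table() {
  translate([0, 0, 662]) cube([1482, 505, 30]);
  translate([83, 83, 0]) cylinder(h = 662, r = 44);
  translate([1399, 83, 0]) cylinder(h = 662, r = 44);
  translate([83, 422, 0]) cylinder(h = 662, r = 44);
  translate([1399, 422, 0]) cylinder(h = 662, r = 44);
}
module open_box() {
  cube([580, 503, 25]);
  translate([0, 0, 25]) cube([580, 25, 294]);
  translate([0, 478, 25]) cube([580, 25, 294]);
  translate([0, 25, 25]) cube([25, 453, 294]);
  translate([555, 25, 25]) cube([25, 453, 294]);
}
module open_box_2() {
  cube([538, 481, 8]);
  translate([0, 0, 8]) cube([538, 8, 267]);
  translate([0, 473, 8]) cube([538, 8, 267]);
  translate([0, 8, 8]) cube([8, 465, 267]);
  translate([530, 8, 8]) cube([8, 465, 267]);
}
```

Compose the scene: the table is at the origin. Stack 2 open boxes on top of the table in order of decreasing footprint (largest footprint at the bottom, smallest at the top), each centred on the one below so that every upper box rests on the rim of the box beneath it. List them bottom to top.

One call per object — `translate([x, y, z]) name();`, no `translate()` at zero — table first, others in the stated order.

table();
translate([451, 1, 692]) open_box();
translate([472, 12, 1011]) open_box_2();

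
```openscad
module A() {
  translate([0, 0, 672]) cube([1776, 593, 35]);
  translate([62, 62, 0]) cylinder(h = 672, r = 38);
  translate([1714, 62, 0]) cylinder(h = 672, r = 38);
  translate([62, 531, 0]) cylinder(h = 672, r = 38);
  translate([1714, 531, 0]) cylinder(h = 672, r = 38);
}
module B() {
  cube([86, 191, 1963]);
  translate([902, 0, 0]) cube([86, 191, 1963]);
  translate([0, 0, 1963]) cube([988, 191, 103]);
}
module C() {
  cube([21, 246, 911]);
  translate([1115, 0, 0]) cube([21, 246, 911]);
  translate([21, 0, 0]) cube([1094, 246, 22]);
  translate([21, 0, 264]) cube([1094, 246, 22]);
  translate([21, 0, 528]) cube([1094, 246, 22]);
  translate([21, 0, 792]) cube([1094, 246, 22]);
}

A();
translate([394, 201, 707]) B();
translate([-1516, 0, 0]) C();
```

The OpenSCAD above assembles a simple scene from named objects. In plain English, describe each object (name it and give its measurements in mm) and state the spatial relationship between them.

A is a table: top 1776 mm (x) × 593 mm (y), 35 mm thick, upper face at z = 707 mm, on four round legs of 76 mm diameter, each leg's bounding box inset 24 mm from the nearest pair of top edges, running from z = 0 to the bottom of the top.

B is a rectangular door frame: two vertical jambs of 86×191 mm section, 1963 mm tall, with a clear opening 816 mm wide between their inner faces. A header 103 mm tall and 191 mm deep lies on top of the jambs and spans the full outside width.

C is an open bookshelf. Two side panels, each 21 mm thick, 246 mm deep and 911 mm tall, stand 1136 mm apart (outside-to-outside). Between them sit 4 shelves, each 22 mm thick and 246 mm deep, spanning the full gap between the sides. The bottom shelf rests on the floor (its underside at z = 0) and the clear gap between one shelf's top and the next shelf's underside is 242 mm.

The door frame is on top of the table, centred. The bookshelf is on the floor beside the table on its −x side.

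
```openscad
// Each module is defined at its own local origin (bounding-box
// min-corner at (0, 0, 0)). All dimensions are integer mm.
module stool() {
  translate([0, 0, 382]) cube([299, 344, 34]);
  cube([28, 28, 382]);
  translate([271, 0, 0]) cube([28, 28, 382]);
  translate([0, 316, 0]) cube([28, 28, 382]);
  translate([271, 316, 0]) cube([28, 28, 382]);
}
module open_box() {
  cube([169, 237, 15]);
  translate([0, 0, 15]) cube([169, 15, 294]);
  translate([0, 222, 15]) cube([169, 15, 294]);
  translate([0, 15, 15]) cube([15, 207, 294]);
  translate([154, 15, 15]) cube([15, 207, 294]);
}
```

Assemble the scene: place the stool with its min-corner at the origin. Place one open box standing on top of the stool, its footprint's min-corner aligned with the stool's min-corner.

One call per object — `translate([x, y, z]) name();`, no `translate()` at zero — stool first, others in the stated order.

stool();
translate([0, 0, 416]) open_box();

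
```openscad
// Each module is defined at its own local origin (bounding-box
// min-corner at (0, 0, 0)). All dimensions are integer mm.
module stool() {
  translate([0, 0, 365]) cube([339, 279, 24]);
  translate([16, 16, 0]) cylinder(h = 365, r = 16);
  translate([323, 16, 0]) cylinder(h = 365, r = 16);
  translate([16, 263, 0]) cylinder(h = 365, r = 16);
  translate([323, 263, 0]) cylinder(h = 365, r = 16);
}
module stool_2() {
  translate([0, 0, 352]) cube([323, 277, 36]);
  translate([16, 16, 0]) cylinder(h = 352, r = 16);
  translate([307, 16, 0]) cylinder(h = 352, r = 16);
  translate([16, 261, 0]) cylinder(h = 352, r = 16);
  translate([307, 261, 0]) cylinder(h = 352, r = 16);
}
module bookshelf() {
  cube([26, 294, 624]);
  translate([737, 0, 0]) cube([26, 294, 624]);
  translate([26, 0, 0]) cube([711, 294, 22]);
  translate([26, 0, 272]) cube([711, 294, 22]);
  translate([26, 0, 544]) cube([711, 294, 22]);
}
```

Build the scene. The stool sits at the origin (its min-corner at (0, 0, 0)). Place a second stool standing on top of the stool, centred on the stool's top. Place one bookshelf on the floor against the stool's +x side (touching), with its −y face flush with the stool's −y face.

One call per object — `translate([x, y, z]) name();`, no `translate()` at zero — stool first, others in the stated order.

stool();
translate([8, 1, 389]) stool_2();
translate([339, 0, 0]) bookshelf();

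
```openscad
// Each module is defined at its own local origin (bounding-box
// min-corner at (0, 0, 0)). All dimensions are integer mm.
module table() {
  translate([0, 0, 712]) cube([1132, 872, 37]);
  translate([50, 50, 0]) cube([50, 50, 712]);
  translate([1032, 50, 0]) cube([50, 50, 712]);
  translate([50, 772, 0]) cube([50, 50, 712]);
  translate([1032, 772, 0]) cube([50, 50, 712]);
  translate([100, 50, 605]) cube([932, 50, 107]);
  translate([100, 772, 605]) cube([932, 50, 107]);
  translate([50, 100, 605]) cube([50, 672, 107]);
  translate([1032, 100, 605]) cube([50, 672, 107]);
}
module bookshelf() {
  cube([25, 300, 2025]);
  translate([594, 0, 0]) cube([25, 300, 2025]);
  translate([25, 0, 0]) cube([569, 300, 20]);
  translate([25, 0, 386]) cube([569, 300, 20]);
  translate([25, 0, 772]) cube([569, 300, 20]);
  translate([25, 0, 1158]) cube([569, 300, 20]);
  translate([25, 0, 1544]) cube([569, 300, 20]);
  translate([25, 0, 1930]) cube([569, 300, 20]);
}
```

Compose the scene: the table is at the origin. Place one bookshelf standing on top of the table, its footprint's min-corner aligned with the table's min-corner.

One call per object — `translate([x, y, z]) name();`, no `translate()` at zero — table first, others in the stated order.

table();
translate([0, 0, 749]) bookshelf();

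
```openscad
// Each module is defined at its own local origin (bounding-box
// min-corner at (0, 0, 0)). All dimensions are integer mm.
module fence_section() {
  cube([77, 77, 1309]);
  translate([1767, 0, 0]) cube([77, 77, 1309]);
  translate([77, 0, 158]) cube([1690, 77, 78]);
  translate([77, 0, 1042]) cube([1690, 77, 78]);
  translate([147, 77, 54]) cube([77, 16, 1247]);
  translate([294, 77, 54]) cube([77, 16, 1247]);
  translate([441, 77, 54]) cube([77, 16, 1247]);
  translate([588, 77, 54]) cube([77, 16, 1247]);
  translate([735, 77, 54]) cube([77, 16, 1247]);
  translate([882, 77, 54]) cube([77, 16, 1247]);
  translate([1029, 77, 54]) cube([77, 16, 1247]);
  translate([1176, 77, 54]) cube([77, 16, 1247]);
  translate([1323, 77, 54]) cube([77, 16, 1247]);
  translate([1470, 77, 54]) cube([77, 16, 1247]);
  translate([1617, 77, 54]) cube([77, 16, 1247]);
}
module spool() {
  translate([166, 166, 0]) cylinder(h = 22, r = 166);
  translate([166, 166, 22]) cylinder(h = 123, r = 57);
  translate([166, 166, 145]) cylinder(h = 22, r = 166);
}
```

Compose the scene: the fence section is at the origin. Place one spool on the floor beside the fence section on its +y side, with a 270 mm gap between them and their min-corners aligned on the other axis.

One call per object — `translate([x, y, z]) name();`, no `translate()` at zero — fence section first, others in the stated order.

fence_section();
translate([0, 363, 0]) spool();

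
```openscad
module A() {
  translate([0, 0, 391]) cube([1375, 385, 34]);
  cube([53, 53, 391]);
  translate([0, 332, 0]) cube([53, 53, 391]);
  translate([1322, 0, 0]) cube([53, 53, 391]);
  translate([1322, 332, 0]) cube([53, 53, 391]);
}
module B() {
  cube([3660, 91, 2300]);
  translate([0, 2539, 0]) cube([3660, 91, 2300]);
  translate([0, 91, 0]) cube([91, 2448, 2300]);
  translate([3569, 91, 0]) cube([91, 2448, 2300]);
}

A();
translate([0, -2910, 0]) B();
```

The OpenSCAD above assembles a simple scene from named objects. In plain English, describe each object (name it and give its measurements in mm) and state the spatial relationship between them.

A is a long wooden bench with a 1375 mm (x) × 385 mm (y) seat, 34 mm thick, its top surface 425 mm above the floor. Four 53 mm square legs at the seat corners, flush with the edges, run from z = 0 to the seat underside.

B is the wall frame of a small rectangular building: four walls, each 2300 mm tall and 91 mm thick, enclosing a footprint 3660 mm (x) by 2630 mm (y) outside-to-outside, with no floor or roof. The front and back walls (the −y and +y sides) span the full width; the two side walls fit between them.

The house frame is on the floor beside the bench on its −y side.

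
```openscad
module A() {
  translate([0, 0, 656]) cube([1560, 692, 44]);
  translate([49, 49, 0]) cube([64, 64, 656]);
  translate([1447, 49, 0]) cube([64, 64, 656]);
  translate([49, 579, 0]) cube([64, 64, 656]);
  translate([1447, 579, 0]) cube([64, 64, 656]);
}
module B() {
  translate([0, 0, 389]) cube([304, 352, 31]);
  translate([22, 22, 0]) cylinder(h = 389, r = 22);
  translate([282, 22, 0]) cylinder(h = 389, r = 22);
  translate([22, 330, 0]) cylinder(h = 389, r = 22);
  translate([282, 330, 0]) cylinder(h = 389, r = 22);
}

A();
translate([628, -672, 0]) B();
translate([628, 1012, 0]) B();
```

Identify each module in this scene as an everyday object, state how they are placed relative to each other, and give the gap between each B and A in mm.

Each stool's nearest face is 320 mm from the table's bounding box.

A is a table. B is a stool. Two stools sit around the table at the −y, +y sides. The gap between each stool and the table is 320 mm.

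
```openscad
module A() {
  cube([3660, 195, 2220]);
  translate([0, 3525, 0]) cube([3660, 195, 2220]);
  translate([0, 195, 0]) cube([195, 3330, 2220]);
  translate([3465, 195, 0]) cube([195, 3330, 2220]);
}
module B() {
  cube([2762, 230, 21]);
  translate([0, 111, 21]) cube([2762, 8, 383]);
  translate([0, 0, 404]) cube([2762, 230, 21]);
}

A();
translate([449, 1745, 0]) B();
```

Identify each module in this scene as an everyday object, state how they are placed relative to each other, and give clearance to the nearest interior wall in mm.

Clearances: x = 254, y = 1550; minimum 254 mm.

A is a house frame. B is an I-beam. The I-beam sits inside the house frame, centred. The clearance to the nearest interior wall is 254 mm.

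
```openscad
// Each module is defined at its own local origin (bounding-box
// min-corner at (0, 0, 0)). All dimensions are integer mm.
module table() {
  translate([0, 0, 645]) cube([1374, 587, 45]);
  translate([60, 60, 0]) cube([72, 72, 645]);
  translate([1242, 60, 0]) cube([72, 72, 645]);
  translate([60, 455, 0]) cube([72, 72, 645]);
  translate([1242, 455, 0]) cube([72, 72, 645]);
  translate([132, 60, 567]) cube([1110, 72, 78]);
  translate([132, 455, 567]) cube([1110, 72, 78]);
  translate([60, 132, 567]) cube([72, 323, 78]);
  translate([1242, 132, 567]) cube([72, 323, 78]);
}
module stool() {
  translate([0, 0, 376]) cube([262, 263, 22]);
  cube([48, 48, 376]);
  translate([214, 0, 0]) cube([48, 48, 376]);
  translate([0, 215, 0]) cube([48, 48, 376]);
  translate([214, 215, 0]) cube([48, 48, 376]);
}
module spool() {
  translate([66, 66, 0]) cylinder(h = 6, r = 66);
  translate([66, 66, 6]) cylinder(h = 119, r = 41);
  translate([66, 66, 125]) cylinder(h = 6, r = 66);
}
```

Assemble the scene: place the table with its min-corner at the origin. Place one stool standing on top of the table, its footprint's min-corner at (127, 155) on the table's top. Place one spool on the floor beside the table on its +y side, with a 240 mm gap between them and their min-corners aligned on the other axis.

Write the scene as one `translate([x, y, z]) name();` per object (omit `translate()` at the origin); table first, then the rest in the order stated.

table();
translate([127, 155, 690]) stool();
translate([0, 827, 0]) spool();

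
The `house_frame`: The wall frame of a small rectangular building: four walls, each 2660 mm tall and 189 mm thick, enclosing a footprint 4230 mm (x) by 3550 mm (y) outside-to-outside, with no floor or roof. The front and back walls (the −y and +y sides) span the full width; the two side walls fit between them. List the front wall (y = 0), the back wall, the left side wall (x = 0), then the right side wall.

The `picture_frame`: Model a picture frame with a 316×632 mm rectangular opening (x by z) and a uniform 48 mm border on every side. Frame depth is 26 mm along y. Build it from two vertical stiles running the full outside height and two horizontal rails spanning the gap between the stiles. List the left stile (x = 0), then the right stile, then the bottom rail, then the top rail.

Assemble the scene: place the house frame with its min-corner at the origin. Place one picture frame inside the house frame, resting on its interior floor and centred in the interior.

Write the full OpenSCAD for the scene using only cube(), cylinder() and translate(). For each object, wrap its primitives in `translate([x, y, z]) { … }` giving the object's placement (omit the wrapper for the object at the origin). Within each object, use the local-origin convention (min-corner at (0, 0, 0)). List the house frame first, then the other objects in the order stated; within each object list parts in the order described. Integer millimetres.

cube([4230, 189, 2660]);
translate([0, 3361, 0]) cube([4230, 189, 2660]);
translate([0, 189, 0]) cube([189, 3172, 2660]);
translate([4041, 189, 0]) cube([189, 3172, 2660]);
translate([1909, 1762, 0]) {
  cube([48, 26, 728]);
  translate([364, 0, 0]) cube([48, 26, 728]);
  translate([48, 0, 0]) cube([316, 26, 48]);
  translate([48, 0, 680]) cube([316, 26, 48]);
}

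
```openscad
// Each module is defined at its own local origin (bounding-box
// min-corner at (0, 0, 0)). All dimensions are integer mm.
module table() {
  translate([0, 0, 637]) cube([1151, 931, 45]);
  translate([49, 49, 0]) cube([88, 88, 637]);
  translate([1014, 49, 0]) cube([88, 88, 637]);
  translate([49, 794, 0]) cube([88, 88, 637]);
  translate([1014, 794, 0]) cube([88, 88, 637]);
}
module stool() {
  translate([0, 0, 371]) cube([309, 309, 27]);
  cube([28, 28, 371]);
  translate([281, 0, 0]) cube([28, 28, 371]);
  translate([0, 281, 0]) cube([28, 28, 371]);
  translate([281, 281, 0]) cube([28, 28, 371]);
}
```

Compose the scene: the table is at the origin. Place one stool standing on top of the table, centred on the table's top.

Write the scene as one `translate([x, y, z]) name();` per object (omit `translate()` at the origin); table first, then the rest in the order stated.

table();
translate([421, 311, 682]) stool();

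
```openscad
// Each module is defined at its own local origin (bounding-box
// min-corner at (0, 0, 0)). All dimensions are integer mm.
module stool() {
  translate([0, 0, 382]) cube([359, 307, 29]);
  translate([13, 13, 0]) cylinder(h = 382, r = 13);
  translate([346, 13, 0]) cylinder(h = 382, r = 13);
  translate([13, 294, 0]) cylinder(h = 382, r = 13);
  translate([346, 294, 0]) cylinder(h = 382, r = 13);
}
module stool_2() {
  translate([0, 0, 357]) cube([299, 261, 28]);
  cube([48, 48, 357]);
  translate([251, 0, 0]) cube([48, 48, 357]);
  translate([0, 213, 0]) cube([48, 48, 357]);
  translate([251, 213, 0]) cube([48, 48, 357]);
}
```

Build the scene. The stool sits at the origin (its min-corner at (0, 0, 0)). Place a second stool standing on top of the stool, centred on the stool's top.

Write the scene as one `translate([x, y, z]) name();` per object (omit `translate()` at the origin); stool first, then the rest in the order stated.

stool();
translate([30, 23, 411]) stool_2();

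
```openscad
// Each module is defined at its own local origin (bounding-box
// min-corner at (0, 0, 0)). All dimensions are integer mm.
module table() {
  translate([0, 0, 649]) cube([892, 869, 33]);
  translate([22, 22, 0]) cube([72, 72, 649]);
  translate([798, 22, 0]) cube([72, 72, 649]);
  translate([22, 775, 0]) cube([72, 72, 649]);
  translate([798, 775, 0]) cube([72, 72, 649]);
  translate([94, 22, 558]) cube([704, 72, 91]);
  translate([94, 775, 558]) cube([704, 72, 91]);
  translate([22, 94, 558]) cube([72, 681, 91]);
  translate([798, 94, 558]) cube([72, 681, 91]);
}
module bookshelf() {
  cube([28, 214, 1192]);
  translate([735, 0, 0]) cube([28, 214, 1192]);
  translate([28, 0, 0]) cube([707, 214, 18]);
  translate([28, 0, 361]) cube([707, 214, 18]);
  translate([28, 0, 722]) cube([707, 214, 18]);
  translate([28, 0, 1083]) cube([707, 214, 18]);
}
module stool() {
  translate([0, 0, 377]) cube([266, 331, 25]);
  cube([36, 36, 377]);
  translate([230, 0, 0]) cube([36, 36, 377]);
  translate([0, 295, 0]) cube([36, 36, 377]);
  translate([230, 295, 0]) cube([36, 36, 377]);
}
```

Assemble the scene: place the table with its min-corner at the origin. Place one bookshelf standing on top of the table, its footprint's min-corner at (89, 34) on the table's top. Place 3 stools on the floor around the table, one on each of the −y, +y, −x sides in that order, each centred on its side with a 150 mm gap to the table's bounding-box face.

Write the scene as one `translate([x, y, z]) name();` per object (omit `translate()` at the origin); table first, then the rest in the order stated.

table();
translate([89, 34, 682]) bookshelf();
translate([313, -481, 0]) stool();
translate([313, 1019, 0]) stool();
translate([-416, 269, 0]) stool();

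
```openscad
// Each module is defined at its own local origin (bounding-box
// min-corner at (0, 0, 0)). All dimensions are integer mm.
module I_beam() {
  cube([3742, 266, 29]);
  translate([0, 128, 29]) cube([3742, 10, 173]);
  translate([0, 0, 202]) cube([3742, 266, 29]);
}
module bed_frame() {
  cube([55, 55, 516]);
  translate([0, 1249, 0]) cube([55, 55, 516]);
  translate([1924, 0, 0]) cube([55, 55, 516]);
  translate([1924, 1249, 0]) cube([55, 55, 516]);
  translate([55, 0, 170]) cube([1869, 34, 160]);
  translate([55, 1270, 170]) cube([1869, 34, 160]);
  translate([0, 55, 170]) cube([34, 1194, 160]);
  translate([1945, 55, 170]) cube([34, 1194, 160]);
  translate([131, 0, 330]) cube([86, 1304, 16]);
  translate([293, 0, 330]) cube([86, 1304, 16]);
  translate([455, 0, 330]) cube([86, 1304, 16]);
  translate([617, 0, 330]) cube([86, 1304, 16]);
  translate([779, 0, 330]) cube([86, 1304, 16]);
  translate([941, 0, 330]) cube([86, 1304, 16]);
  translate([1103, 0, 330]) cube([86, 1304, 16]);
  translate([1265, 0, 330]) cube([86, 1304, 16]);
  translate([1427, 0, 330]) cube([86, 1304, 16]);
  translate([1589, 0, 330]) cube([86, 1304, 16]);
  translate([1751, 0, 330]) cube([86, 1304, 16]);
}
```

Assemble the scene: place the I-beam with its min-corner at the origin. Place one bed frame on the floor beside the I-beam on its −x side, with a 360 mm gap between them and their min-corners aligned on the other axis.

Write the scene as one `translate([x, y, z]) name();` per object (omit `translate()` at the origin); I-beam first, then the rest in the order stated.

I_beam();
translate([-2339, 0, 0]) bed_frame();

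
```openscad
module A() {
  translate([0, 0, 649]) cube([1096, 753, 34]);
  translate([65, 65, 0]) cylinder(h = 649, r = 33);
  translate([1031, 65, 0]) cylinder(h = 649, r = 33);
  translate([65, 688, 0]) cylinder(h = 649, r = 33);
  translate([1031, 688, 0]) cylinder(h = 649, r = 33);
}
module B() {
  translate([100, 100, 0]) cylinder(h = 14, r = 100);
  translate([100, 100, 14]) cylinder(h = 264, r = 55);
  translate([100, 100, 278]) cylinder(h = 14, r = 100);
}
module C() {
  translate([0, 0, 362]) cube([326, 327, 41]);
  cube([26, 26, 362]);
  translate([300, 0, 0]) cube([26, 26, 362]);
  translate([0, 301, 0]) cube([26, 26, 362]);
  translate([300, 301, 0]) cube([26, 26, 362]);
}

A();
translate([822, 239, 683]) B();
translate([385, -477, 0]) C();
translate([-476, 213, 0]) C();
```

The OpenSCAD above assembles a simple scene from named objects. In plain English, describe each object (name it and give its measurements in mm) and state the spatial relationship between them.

A is a rectangular dining table. The top is 1096×753×34 mm with its upper surface at z = 683 mm. It stands on four round legs of 66 mm diameter, each leg's bounding box inset 32 mm from the nearest pair of top edges, running from the floor to the underside of the top.

B is a spool: two coaxial disc flanges of radius 100 mm and thickness 14 mm, joined by a core cylinder of radius 55 mm and height 264 mm. The lower flange rests on z = 0 and the three cylinders share a vertical axis.

C is a simple wooden stool: a rectangular seat 326 mm (x) by 327 mm (y), 41 mm thick, top face at z = 403 mm, on four square legs, each 26×26 mm in cross-section. The legs rest on z = 0, each flush with a corner of the seat.

The spool is on top of the table. Two stools sit around the table at the −y, −x sides.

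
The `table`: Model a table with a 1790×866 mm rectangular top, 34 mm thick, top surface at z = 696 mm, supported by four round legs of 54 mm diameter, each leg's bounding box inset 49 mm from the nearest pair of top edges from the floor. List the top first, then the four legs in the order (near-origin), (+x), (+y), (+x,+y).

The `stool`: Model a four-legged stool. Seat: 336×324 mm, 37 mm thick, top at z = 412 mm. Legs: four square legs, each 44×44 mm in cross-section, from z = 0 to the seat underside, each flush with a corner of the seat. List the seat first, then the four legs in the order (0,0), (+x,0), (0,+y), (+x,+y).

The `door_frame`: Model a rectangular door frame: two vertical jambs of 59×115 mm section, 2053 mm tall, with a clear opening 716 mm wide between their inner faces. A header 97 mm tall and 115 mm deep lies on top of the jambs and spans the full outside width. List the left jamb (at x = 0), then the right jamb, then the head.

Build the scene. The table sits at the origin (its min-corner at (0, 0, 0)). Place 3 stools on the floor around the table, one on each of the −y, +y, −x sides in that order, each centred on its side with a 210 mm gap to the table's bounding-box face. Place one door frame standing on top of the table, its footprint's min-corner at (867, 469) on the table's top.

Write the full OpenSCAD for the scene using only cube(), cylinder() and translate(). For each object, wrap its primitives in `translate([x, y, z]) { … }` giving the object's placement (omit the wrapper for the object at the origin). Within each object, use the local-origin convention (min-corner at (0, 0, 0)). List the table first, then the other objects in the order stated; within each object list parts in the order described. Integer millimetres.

translate([0, 0, 662]) cube([1790, 866, 34]);
translate([76, 76, 0]) cylinder(h = 662, r = 27);
translate([1714, 76, 0]) cylinder(h = 662, r = 27);
translate([76, 790, 0]) cylinder(h = 662, r = 27);
translate([1714, 790, 0]) cylinder(h = 662, r = 27);
translate([727, -534, 0]) {
  translate([0, 0, 375]) cube([336, 324, 37]);
  cube([44, 44, 375]);
  translate([292, 0, 0]) cube([44, 44, 375]);
  translate([0, 280, 0]) cube([44, 44, 375]);
  translate([292, 280, 0]) cube([44, 44, 375]);
}
translate([727, 1076, 0]) {
  translate([0, 0, 375]) cube([336, 324, 37]);
  cube([44, 44, 375]);
  translate([292, 0, 0]) cube([44, 44, 375]);
  translate([0, 280, 0]) cube([44, 44, 375]);
  translate([292, 280, 0]) cube([44, 44, 375]);
}
translate([-546, 271, 0]) {
  translate([0, 0, 375]) cube([336, 324, 37]);
  cube([44, 44, 375]);
  translate([292, 0, 0]) cube([44, 44, 375]);
  translate([0, 280, 0]) cube([44, 44, 375]);
  translate([292, 280, 0]) cube([44, 44, 375]);
}
translate([867, 469, 696]) {
  cube([59, 115, 2053]);
  translate([775, 0, 0]) cube([59, 115, 2053]);
  translate([0, 0, 2053]) cube([834, 115, 97]);
}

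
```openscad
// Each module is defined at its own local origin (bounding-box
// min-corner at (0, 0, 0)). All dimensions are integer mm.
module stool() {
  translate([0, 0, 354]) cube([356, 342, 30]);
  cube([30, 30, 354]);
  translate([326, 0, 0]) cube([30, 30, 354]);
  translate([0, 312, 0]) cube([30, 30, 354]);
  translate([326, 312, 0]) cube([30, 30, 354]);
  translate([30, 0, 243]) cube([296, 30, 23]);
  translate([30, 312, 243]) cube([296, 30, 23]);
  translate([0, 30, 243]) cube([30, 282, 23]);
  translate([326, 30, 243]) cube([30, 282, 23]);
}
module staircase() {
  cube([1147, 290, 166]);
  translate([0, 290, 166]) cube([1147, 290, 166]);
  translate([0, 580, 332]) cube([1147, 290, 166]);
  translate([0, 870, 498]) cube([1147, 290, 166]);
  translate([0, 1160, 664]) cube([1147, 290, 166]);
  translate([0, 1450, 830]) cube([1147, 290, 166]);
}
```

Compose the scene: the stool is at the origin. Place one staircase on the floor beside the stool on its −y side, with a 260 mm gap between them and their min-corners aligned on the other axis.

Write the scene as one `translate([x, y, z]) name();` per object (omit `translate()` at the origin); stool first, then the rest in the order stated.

stool();
translate([0, -2000, 0]) staircase();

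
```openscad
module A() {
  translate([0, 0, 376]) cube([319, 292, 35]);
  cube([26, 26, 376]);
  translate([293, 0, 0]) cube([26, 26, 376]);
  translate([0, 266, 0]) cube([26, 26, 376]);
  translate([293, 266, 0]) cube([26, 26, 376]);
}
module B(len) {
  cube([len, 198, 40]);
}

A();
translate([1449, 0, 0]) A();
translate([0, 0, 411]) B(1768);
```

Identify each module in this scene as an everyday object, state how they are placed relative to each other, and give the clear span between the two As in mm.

A is a stool. B is a beam. A beam spans the tops of two stools. The clear span between the two stools is 1130 mm.

Second stool starts at x = 1449; first ends at x = 319; clear span = 1449 − 319 = 1130 mm.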